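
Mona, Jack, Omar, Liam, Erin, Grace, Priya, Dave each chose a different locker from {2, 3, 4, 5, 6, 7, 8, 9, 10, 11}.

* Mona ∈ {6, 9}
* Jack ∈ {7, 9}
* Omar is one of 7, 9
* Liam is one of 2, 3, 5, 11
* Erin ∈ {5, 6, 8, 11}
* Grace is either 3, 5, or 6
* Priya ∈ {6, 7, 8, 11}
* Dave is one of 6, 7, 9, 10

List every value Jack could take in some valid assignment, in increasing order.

The 2 variables Jack and Omar are confined to {7, 9}, which locks those values in; drop them from Mona, Priya, Dave.
Mona's domain is down to {6}, so Mona = 6. So Erin, Grace, Priya, Dave can't be 6.
Dave must be 10 (only option left).
No further eliminations apply; Jack can still be any of 7, 9.

7, 9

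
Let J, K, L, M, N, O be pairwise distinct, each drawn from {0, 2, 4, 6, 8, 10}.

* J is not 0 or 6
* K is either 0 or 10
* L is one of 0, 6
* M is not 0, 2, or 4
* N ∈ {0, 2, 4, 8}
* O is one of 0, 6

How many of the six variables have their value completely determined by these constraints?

2

L and O between them cover only {0, 6} — a naked pair. Remove those values from K, M, N.
K has just one choice, so K = 10. Eliminate 10 elsewhere: J, M.
M has just one choice, so M = 8. Eliminate 8 elsewhere: J, N.
Determined: K=10, M=8. The other variables each still have more than one consistent value. That makes 2.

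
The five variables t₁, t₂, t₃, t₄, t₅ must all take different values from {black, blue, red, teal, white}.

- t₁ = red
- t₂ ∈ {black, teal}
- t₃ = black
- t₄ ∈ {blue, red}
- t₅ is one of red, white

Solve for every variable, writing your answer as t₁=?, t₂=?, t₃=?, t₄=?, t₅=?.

t₁ must be red (only option left). Eliminate red elsewhere: t₄, t₅.
t₃ must be black (only option left). So t₂ can't be black.
That leaves t₄ = blue.
t₅'s domain is down to {white}, so t₅ = white.
t₂'s domain is down to {teal}, so t₂ = teal.

t₁=red, t₂=teal, t₃=black, t₄=blue, t₅=white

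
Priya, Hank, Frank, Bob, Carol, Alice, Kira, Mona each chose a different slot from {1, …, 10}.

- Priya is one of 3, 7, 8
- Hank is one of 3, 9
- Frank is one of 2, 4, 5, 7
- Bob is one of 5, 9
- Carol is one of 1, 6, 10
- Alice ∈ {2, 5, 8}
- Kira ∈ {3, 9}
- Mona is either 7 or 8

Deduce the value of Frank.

4

Hank and Kira between them cover only {3, 9} — a naked pair. Remove those values from Priya, Bob.
Bob's domain is down to {5}, so Bob = 5. Strike 5 from Frank, Alice.
Priya and Mona between them cover only {7, 8} — a naked pair. Remove those values from Frank, Alice.
Alice's domain is down to {2}, so Alice = 2. Eliminate 2 elsewhere: Frank.
So Frank = 4.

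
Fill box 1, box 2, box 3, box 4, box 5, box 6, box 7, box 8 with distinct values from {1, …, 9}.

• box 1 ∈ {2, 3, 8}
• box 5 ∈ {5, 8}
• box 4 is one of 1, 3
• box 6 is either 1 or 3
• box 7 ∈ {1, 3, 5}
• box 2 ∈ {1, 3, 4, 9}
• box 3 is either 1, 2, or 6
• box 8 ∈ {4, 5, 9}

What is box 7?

5

The 8 variables together cover exactly {1, 2, 3, 4, 5, 6, 8, 9} — 8 values for 8 variables — and 6 appears only in box 3's list, so box 3 = 6.
Among the 7 still-open variables, 2 fits only box 1 (and all 7 values in {1, 2, 3, 4, 5, 8, 9} must be used), so box 1 = 2.
Among the 6 still-open variables, 8 fits only box 5 (and all 6 values in {1, 3, 4, 5, 8, 9} must be used), so box 5 = 8.
The 2 variables box 4 and box 6 are confined to {1, 3}, which locks those values in; drop them from box 2, box 7.
So box 7 = 5.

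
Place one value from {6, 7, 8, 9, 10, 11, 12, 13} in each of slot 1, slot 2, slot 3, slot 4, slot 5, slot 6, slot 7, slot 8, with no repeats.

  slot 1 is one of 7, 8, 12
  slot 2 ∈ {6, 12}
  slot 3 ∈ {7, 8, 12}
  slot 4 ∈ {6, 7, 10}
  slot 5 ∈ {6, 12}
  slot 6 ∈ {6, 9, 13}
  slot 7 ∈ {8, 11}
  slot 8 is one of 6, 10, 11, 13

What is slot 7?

The 8 variables draw from only 8 values {6, 7, 8, 9, 10, 11, 12, 13}, so each is used; only slot 6 can be 9, hence slot 6 = 9.
The 7 still-open variables together cover exactly {6, 7, 8, 10, 11, 12, 13} — 7 values for 7 variables — and 13 appears only in slot 8's list, so slot 8 = 13.
Among the 6 still-open variables, 10 fits only slot 4 (and all 6 values in {6, 7, 8, 10, 11, 12} must be used), so slot 4 = 10.
The 5 still-open variables together cover exactly {6, 7, 8, 11, 12} — 5 values for 5 variables — and 11 appears only in slot 7's list, so slot 7 = 11.

11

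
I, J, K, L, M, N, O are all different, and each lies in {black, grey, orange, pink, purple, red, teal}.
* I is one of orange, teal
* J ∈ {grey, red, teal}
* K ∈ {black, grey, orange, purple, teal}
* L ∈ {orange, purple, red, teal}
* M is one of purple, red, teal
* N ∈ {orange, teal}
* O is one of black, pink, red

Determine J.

Among the 7 variables, pink fits only O (and all 7 values in {black, grey, orange, pink, purple, red, teal} must be used), so O = pink.
The 6 still-open variables draw from only 6 values {black, grey, orange, purple, red, teal}, so each is used; only K can be black, hence K = black.
The 5 still-open variables draw from only 5 values {grey, orange, purple, red, teal}, so each is used; only J can be grey, hence J = grey.

grey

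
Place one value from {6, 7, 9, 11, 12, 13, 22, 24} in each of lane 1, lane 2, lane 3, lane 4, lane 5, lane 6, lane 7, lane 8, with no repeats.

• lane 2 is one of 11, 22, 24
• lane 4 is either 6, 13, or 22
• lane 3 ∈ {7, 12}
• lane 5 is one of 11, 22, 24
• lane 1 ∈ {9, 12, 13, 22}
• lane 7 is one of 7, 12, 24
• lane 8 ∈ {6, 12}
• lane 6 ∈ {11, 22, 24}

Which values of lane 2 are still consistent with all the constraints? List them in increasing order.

11, 22, 24

The 8 variables together cover exactly {6, 7, 9, 11, 12, 13, 22, 24} — 8 values for 8 variables — and 9 appears only in lane 1's list, so lane 1 = 9.
The 7 still-open variables draw from only 7 values {6, 7, 11, 12, 13, 22, 24}, so each is used; only lane 4 can be 13, hence lane 4 = 13.
Among the 6 still-open variables, 6 fits only lane 8 (and all 6 values in {6, 7, 11, 12, 22, 24} must be used), so lane 8 = 6.
lane 2, lane 5, lane 6 share exactly the 3 values {11, 22, 24}; by pigeonhole those values go to them, so strike 11, 22, 24 from lane 7.
No further eliminations apply; lane 2 can still be any of 11, 22, 24.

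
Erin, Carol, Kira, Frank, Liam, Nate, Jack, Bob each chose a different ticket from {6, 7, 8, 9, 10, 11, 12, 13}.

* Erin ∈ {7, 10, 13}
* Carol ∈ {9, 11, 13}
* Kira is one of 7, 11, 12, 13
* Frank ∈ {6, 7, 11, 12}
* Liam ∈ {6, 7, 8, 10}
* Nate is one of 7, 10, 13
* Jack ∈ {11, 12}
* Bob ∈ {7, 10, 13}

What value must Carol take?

Among the 8 variables, 8 fits only Liam (and all 8 values in {6, 7, 8, 9, 10, 11, 12, 13} must be used), so Liam = 8.
The 7 still-open variables together cover exactly {6, 7, 9, 10, 11, 12, 13} — 7 values for 7 variables — and 6 appears only in Frank's list, so Frank = 6.
The 6 still-open variables together cover exactly {7, 9, 10, 11, 12, 13} — 6 values for 6 variables — and 9 appears only in Carol's list, so Carol = 9.

9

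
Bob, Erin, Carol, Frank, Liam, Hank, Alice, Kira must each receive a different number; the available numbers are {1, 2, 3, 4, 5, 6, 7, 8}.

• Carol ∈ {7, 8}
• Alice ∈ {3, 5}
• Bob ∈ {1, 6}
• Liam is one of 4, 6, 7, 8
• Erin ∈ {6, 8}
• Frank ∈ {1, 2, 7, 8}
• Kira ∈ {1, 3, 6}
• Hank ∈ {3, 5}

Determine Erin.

8

The 8 variables together cover exactly {1, 2, 3, 4, 5, 6, 7, 8} — 8 values for 8 variables — and 2 appears only in Frank's list, so Frank = 2.
Among the 7 still-open variables, 4 fits only Liam (and all 7 values in {1, 3, 4, 5, 6, 7, 8} must be used), so Liam = 4.
The 6 still-open variables draw from only 6 values {1, 3, 5, 6, 7, 8}, so each is used; only Carol can be 7, hence Carol = 7.
The 5 still-open variables together cover exactly {1, 3, 5, 6, 8} — 5 values for 5 variables — and 8 appears only in Erin's list, so Erin = 8.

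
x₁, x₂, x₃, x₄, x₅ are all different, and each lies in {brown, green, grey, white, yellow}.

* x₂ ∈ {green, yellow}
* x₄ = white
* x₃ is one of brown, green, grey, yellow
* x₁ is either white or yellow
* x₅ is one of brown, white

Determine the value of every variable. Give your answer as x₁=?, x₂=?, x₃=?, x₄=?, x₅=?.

x₁=yellow, x₂=green, x₃=grey, x₄=white, x₅=brown

x₄'s domain is down to {white}, so x₄ = white. Strike white from x₁, x₅.
x₅ has just one choice, so x₅ = brown. Remove brown from x₃.
That leaves x₁ = yellow. Eliminate yellow elsewhere: x₂, x₃.
x₂'s domain is down to {green}, so x₂ = green. Remove green from x₃.
x₃ has just one choice, so x₃ = grey.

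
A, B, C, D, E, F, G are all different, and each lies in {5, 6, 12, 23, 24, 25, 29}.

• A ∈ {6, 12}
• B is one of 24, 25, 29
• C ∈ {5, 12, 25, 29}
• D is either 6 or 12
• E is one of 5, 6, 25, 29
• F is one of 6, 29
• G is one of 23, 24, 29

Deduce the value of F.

29

Among the 7 variables, 23 fits only G (and all 7 values in {5, 6, 12, 23, 24, 25, 29} must be used), so G = 23.
Among the 6 still-open variables, 24 fits only B (and all 6 values in {5, 6, 12, 24, 25, 29} must be used), so B = 24.
The 2 variables A and D are confined to {6, 12}, which locks those values in; drop them from C, E, F.
So F = 29.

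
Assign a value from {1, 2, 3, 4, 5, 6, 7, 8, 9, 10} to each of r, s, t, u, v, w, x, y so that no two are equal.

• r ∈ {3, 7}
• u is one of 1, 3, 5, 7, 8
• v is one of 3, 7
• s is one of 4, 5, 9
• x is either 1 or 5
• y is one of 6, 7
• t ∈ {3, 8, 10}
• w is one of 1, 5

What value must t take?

r and v share exactly the 2 values {3, 7}; by pigeonhole those values go to them, so strike 3, 7 from t, u, y.
y has just one choice, so y = 6.
The 2 variables w and x are confined to {1, 5}, which locks those values in; drop them from s, u.
That leaves u = 8. Eliminate 8 elsewhere: t.
So t = 10.

10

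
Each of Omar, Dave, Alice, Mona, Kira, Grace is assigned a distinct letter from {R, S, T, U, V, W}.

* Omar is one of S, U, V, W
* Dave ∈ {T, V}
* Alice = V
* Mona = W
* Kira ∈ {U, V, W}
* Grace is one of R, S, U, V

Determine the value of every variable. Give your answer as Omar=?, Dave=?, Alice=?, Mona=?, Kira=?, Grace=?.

Alice has just one choice, so Alice = V. Eliminate V elsewhere: Omar, Dave, Kira, Grace.
Mona has just one choice, so Mona = W. Eliminate W elsewhere: Omar, Kira.
Kira must be U (only option left). Strike U from Omar, Grace.
Omar has just one choice, so Omar = S. Eliminate S elsewhere: Grace.
That leaves Dave = T.
Grace has just one choice, so Grace = R.

Omar=S, Dave=T, Alice=V, Mona=W, Kira=U, Grace=R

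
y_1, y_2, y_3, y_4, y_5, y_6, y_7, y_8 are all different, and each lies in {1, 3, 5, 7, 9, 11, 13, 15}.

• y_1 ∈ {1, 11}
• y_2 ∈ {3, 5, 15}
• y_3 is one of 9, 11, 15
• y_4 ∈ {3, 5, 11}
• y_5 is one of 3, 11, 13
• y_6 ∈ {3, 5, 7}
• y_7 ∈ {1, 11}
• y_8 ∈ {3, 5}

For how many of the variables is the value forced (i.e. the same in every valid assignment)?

4

Among the 8 variables, 7 fits only y_6 (and all 8 values in {1, 3, 5, 7, 9, 11, 13, 15} must be used), so y_6 = 7.
Among the 7 still-open variables, 9 fits only y_3 (and all 7 values in {1, 3, 5, 9, 11, 13, 15} must be used), so y_3 = 9.
The 6 still-open variables draw from only 6 values {1, 3, 5, 11, 13, 15}, so each is used; only y_5 can be 13, hence y_5 = 13.
The 5 still-open variables draw from only 5 values {1, 3, 5, 11, 15}, so each is used; only y_2 can be 15, hence y_2 = 15.
y_1 and y_7 share exactly the 2 values {1, 11}; by pigeonhole those values go to them, so strike 1, 11 from y_4.
Determined: y_2=15, y_3=9, y_5=13, y_6=7. The other variables each still have more than one consistent value. That makes 4.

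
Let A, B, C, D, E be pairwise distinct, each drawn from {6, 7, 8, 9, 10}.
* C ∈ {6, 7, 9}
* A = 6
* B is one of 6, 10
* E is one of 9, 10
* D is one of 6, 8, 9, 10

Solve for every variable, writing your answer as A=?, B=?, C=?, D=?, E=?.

A=6, B=10, C=7, D=8, E=9

A has just one choice, so A = 6. So B, C, D can't be 6.
B has just one choice, so B = 10. Strike 10 from D, E.
E has just one choice, so E = 9. Eliminate 9 elsewhere: C, D.
C must be 7 (only option left).
D's domain is down to {8}, so D = 8.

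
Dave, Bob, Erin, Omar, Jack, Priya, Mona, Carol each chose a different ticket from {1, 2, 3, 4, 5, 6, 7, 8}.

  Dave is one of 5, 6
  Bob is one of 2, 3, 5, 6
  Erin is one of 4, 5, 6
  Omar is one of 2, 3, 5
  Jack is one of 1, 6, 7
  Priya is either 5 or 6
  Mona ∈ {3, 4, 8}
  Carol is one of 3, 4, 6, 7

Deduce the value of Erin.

Among the 8 variables, 1 fits only Jack (and all 8 values in {1, 2, 3, 4, 5, 6, 7, 8} must be used), so Jack = 1.
The 7 still-open variables draw from only 7 values {2, 3, 4, 5, 6, 7, 8}, so each is used; only Carol can be 7, hence Carol = 7.
The 6 still-open variables together cover exactly {2, 3, 4, 5, 6, 8} — 6 values for 6 variables — and 8 appears only in Mona's list, so Mona = 8.
The 5 still-open variables draw from only 5 values {2, 3, 4, 5, 6}, so each is used; only Erin can be 4, hence Erin = 4.

4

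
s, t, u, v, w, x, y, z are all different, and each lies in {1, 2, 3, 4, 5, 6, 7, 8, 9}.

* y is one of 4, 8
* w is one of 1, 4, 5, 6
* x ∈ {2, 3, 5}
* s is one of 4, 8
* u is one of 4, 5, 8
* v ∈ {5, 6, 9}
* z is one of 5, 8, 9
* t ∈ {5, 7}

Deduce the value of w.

s and y share exactly the 2 values {4, 8}; by pigeonhole those values go to them, so strike 4, 8 from u, w, z.
u must be 5 (only option left). Strike 5 from t, v, w, x, z.
z must be 9 (only option left). Remove 9 from v.
t has just one choice, so t = 7.
v has just one choice, so v = 6. Strike 6 from w.
So w = 1.

1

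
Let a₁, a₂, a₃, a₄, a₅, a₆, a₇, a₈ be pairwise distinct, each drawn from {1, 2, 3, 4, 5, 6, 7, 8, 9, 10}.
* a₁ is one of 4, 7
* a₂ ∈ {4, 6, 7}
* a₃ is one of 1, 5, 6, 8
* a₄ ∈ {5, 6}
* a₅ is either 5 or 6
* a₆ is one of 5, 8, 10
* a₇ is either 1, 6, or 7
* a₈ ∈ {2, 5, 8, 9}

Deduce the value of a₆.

10

a₄ and a₅ share exactly the 2 values {5, 6}; by pigeonhole those values go to them, so strike 5, 6 from a₂, a₃, a₆, a₇, a₈.
The 2 variables a₁ and a₂ are confined to {4, 7}, which locks those values in; drop them from a₇.
a₇ must be 1 (only option left). Remove 1 from a₃.
a₃ has just one choice, so a₃ = 8. Strike 8 from a₆, a₈.
So a₆ = 10.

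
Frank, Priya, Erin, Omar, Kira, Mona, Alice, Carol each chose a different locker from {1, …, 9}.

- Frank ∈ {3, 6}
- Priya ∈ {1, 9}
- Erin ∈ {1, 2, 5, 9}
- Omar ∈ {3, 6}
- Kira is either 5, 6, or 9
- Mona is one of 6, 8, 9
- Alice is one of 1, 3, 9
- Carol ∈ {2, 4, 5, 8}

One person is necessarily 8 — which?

Mona

The 8 variables together cover exactly {1, 2, 3, 4, 5, 6, 8, 9} — 8 values for 8 variables — and 4 appears only in Carol's list, so Carol = 4.
Among the 7 still-open variables, 2 fits only Erin (and all 7 values in {1, 2, 3, 5, 6, 8, 9} must be used), so Erin = 2.
The 6 still-open variables together cover exactly {1, 3, 5, 6, 8, 9} — 6 values for 6 variables — and 5 appears only in Kira's list, so Kira = 5.
Among the 5 still-open variables, 8 fits only Mona (and all 5 values in {1, 3, 6, 8, 9} must be used), so Mona = 8.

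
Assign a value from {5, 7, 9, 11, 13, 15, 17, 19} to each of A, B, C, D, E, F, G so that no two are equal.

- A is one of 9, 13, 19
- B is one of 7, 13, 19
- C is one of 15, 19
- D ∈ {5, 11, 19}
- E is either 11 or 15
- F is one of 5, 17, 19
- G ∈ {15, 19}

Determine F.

17

C and G share exactly the 2 values {15, 19}; by pigeonhole those values go to them, so strike 15, 19 from A, B, D, E, F.
That leaves E = 11. Strike 11 from D.
D must be 5 (only option left). Strike 5 from F.
So F = 17.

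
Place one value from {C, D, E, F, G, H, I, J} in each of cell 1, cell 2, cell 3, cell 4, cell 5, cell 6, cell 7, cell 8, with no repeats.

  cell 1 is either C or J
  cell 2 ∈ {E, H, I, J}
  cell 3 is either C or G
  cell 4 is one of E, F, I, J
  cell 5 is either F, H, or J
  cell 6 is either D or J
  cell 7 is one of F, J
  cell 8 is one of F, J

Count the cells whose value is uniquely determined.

4

Among the 8 variables, D fits only cell 6 (and all 8 values in {C, D, E, F, G, H, I, J} must be used), so cell 6 = D.
The 7 still-open variables draw from only 7 values {C, E, F, G, H, I, J}, so each is used; only cell 3 can be G, hence cell 3 = G.
Among the 6 still-open variables, C fits only cell 1 (and all 6 values in {C, E, F, H, I, J} must be used), so cell 1 = C.
cell 7 and cell 8 between them cover only {F, J} — a naked pair. Remove those values from cell 2, cell 4, cell 5.
cell 5's domain is down to {H}, so cell 5 = H. So cell 2 can't be H.
Determined: cell 1=C, cell 3=G, cell 5=H, cell 6=D. The other cells each still have more than one consistent value. That makes 4.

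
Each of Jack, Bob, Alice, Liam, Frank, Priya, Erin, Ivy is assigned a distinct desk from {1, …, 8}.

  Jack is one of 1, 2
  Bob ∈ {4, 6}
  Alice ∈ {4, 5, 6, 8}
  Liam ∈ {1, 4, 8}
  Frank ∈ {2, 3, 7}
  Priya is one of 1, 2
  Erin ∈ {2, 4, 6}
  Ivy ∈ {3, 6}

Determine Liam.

8

The 8 variables draw from only 8 values {1, 2, 3, 4, 5, 6, 7, 8}, so each is used; only Alice can be 5, hence Alice = 5.
The 7 still-open variables together cover exactly {1, 2, 3, 4, 6, 7, 8} — 7 values for 7 variables — and 7 appears only in Frank's list, so Frank = 7.
The 6 still-open variables together cover exactly {1, 2, 3, 4, 6, 8} — 6 values for 6 variables — and 3 appears only in Ivy's list, so Ivy = 3.
The 5 still-open variables draw from only 5 values {1, 2, 4, 6, 8}, so each is used; only Liam can be 8, hence Liam = 8.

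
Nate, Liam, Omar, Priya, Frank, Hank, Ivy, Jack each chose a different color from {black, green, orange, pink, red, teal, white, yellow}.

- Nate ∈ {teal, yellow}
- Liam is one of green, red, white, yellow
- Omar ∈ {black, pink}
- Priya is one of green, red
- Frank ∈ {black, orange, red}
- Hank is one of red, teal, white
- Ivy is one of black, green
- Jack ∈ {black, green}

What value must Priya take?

red

The 8 variables draw from only 8 values {black, green, orange, pink, red, teal, white, yellow}, so each is used; only Frank can be orange, hence Frank = orange.
The 7 still-open variables draw from only 7 values {black, green, pink, red, teal, white, yellow}, so each is used; only Omar can be pink, hence Omar = pink.
Ivy and Jack between them cover only {black, green} — a naked pair. Remove those values from Liam, Priya.
So Priya = red.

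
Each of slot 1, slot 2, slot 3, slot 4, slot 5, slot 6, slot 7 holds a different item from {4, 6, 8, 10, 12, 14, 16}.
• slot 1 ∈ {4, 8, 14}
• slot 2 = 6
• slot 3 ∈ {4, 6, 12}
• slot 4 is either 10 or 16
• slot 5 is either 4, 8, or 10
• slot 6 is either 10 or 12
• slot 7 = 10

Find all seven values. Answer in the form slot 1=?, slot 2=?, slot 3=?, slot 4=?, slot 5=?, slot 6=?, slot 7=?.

slot 1=14, slot 2=6, slot 3=4, slot 4=16, slot 5=8, slot 6=12, slot 7=10

slot 2 must be 6 (only option left). So slot 3 can't be 6.
That leaves slot 7 = 10. Strike 10 from slot 4, slot 5, slot 6.
That leaves slot 4 = 16.
slot 6's domain is down to {12}, so slot 6 = 12. Eliminate 12 elsewhere: slot 3.
That leaves slot 3 = 4. Remove 4 from slot 1, slot 5.
slot 5's domain is down to {8}, so slot 5 = 8. So slot 1 can't be 8.
slot 1 has just one choice, so slot 1 = 14.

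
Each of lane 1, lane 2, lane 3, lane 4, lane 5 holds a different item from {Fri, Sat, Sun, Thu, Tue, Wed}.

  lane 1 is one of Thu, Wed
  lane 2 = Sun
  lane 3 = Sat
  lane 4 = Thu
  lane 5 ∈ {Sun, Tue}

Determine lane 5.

lane 2 must be Sun (only option left). Remove Sun from lane 5.
So lane 5 = Tue.

Tue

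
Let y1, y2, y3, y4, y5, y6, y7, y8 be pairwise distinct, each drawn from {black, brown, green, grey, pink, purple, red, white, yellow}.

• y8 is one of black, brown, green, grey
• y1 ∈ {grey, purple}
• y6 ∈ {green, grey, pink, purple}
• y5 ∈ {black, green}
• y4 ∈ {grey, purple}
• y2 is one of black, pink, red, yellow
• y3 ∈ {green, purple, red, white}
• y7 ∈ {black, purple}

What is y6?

pink

The 2 variables y1 and y4 are confined to {grey, purple}, which locks those values in; drop them from y3, y6, y7, y8.
y7 must be black (only option left). Strike black from y2, y5, y8.
That leaves y5 = green. Strike green from y3, y6, y8.
So y6 = pink.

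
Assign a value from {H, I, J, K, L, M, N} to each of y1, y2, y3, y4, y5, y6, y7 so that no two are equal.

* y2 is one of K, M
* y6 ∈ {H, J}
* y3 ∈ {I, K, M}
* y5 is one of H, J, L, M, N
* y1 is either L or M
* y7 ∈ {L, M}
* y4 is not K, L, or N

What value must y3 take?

Among the 7 variables, N fits only y5 (and all 7 values in {H, I, J, K, L, M, N} must be used), so y5 = N.
y1 and y7 between them cover only {L, M} — a naked pair. Remove those values from y2, y3, y4.
y2 has just one choice, so y2 = K. Eliminate K elsewhere: y3.
So y3 = I.

I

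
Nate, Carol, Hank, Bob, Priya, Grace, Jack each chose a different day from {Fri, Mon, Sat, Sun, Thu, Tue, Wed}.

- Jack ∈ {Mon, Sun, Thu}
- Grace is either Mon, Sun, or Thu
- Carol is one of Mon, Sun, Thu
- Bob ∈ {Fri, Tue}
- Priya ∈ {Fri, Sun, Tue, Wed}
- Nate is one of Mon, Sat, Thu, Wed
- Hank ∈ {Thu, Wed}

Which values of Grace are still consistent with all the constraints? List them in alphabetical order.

The 7 variables together cover exactly {Fri, Mon, Sat, Sun, Thu, Tue, Wed} — 7 values for 7 variables — and Sat appears only in Nate's list, so Nate = Sat.
The 3 variables Carol, Grace, Jack are confined to {Mon, Sun, Thu}, which locks those values in; drop them from Hank, Priya.
Hank must be Wed (only option left). Remove Wed from Priya.
No further eliminations apply; Grace can still be any of Mon, Sun, Thu.

Mon, Sun, Thu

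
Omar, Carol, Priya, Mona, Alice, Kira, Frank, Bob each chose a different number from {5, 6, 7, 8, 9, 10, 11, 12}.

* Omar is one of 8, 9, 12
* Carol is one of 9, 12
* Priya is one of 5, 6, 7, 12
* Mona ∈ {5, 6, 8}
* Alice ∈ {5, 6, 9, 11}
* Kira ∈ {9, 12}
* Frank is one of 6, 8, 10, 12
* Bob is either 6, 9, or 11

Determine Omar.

8

The 8 variables draw from only 8 values {5, 6, 7, 8, 9, 10, 11, 12}, so each is used; only Priya can be 7, hence Priya = 7.
The 7 still-open variables together cover exactly {5, 6, 8, 9, 10, 11, 12} — 7 values for 7 variables — and 10 appears only in Frank's list, so Frank = 10.
Carol and Kira between them cover only {9, 12} — a naked pair. Remove those values from Omar, Alice, Bob.
So Omar = 8.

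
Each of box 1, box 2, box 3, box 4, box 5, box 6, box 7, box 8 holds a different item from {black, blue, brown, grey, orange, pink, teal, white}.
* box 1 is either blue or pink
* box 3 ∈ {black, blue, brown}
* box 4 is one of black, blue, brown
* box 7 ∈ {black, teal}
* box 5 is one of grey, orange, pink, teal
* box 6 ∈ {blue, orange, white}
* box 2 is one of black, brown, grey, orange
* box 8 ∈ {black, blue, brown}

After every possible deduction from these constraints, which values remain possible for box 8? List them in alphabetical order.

black, blue, brown

The 8 variables draw from only 8 values {black, blue, brown, grey, orange, pink, teal, white}, so each is used; only box 6 can be white, hence box 6 = white.
box 3, box 4, box 8 between them cover only {black, blue, brown} — a naked triple. Remove those values from box 1, box 2, box 7.
box 1 must be pink (only option left). So box 5 can't be pink.
box 7 must be teal (only option left). Strike teal from box 5.
No further eliminations apply; box 8 can still be any of black, blue, brown.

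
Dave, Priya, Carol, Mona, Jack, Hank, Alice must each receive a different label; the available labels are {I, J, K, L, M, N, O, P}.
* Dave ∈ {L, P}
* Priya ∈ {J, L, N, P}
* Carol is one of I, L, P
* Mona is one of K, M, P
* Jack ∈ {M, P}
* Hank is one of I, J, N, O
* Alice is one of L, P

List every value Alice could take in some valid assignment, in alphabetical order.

Dave and Alice between them cover only {L, P} — a naked pair. Remove those values from Priya, Carol, Mona, Jack.
Carol must be I (only option left). Eliminate I elsewhere: Hank.
Jack has just one choice, so Jack = M. Strike M from Mona.
Mona has just one choice, so Mona = K.
No further eliminations apply; Alice can still be any of L, P.

L, P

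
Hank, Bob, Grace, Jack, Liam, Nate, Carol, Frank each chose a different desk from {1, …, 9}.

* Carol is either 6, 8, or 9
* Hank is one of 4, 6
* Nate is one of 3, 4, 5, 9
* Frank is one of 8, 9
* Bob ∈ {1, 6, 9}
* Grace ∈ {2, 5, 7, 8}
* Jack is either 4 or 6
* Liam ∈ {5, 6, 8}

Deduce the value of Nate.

The 2 variables Hank and Jack are confined to {4, 6}, which locks those values in; drop them from Bob, Liam, Nate, Carol.
Carol and Frank share exactly the 2 values {8, 9}; by pigeonhole those values go to them, so strike 8, 9 from Bob, Grace, Liam, Nate.
That leaves Bob = 1.
That leaves Liam = 5. Remove 5 from Grace, Nate.
So Nate = 3.

3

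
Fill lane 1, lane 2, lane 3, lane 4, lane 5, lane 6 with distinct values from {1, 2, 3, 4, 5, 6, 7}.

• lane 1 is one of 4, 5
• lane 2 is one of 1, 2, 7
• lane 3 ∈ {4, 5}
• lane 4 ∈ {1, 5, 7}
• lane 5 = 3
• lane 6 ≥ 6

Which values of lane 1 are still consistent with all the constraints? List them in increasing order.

4, 5

lane 5 must be 3 (only option left).
The 2 variables lane 1 and lane 3 are confined to {4, 5}, which locks those values in; drop them from lane 4.
No further eliminations apply; lane 1 can still be any of 4, 5.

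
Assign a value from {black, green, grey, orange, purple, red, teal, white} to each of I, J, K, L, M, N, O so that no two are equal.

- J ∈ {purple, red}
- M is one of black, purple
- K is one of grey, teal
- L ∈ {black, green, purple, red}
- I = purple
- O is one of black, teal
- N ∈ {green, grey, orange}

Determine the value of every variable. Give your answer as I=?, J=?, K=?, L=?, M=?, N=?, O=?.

I has just one choice, so I = purple. Remove purple from J, L, M.
J's domain is down to {red}, so J = red. So L can't be red.
M must be black (only option left). Remove black from L, O.
That leaves O = teal. So K can't be teal.
K has just one choice, so K = grey. Eliminate grey elsewhere: N.
That leaves L = green. Remove green from N.
N must be orange (only option left).

I=purple, J=red, K=grey, L=green, M=black, N=orange, O=teal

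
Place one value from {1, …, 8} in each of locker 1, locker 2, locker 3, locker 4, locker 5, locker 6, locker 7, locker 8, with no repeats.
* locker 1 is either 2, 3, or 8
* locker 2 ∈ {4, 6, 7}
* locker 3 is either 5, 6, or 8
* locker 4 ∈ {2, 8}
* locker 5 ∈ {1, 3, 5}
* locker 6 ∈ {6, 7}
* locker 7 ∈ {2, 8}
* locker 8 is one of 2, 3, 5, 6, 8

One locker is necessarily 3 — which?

locker 1

Among the 8 variables, 1 fits only locker 5 (and all 8 values in {1, 2, 3, 4, 5, 6, 7, 8} must be used), so locker 5 = 1.
The 7 still-open variables draw from only 7 values {2, 3, 4, 5, 6, 7, 8}, so each is used; only locker 2 can be 4, hence locker 2 = 4.
The 6 still-open variables draw from only 6 values {2, 3, 5, 6, 7, 8}, so each is used; only locker 6 can be 7, hence locker 6 = 7.
locker 4 and locker 7 between them cover only {2, 8} — a naked pair. Remove those values from locker 1, locker 3, locker 8.
So 3 goes to locker 1.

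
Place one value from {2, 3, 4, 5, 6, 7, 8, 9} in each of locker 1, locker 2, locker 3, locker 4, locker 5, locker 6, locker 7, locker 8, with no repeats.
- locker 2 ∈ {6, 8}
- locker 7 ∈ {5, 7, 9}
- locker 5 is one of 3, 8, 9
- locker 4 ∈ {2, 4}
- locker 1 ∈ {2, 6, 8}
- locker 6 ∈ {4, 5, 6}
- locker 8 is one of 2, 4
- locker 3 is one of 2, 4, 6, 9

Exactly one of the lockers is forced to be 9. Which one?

locker 3

The 8 variables together cover exactly {2, 3, 4, 5, 6, 7, 8, 9} — 8 values for 8 variables — and 3 appears only in locker 5's list, so locker 5 = 3.
Among the 7 still-open variables, 7 fits only locker 7 (and all 7 values in {2, 4, 5, 6, 7, 8, 9} must be used), so locker 7 = 7.
Among the 6 still-open variables, 5 fits only locker 6 (and all 6 values in {2, 4, 5, 6, 8, 9} must be used), so locker 6 = 5.
Among the 5 still-open variables, 9 fits only locker 3 (and all 5 values in {2, 4, 6, 8, 9} must be used), so locker 3 = 9.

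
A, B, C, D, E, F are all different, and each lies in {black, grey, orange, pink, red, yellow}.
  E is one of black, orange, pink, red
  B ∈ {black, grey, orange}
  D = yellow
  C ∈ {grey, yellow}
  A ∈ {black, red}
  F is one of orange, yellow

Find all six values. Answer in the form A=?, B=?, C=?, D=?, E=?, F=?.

D's domain is down to {yellow}, so D = yellow. Strike yellow from C, F.
F's domain is down to {orange}, so F = orange. Eliminate orange elsewhere: B, E.
That leaves C = grey. Eliminate grey elsewhere: B.
That leaves B = black. Remove black from A, E.
A's domain is down to {red}, so A = red. Eliminate red elsewhere: E.
E has just one choice, so E = pink.

A=red, B=black, C=grey, D=yellow, E=pink, F=orange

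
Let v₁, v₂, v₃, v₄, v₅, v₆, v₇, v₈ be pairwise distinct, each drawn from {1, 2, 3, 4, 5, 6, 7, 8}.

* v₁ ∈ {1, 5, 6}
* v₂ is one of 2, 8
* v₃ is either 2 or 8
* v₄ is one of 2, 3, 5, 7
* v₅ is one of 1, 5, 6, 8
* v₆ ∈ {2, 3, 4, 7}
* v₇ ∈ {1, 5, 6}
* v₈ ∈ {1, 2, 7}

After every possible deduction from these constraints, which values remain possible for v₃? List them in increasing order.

Among the 8 variables, 4 fits only v₆ (and all 8 values in {1, 2, 3, 4, 5, 6, 7, 8} must be used), so v₆ = 4.
The 7 still-open variables draw from only 7 values {1, 2, 3, 5, 6, 7, 8}, so each is used; only v₄ can be 3, hence v₄ = 3.
The 6 still-open variables together cover exactly {1, 2, 5, 6, 7, 8} — 6 values for 6 variables — and 7 appears only in v₈'s list, so v₈ = 7.
v₂ and v₃ share exactly the 2 values {2, 8}; by pigeonhole those values go to them, so strike 2, 8 from v₅.
No further eliminations apply; v₃ can still be any of 2, 8.

2, 8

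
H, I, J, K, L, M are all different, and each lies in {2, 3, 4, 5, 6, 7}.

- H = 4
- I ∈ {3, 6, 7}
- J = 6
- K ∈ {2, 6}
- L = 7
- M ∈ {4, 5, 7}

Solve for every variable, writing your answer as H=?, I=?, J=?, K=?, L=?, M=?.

H=4, I=3, J=6, K=2, L=7, M=5

H's domain is down to {4}, so H = 4. So M can't be 4.
J has just one choice, so J = 6. Eliminate 6 elsewhere: I, K.
K must be 2 (only option left).
L's domain is down to {7}, so L = 7. Eliminate 7 elsewhere: I, M.
M's domain is down to {5}, so M = 5.
I has just one choice, so I = 3.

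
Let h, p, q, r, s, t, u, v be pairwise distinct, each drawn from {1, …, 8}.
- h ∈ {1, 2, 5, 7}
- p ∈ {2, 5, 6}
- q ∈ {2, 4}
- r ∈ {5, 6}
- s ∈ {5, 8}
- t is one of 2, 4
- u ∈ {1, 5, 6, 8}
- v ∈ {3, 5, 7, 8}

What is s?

The 8 variables draw from only 8 values {1, 2, 3, 4, 5, 6, 7, 8}, so each is used; only v can be 3, hence v = 3.
The 7 still-open variables draw from only 7 values {1, 2, 4, 5, 6, 7, 8}, so each is used; only h can be 7, hence h = 7.
The 6 still-open variables together cover exactly {1, 2, 4, 5, 6, 8} — 6 values for 6 variables — and 1 appears only in u's list, so u = 1.
The 5 still-open variables draw from only 5 values {2, 4, 5, 6, 8}, so each is used; only s can be 8, hence s = 8.

8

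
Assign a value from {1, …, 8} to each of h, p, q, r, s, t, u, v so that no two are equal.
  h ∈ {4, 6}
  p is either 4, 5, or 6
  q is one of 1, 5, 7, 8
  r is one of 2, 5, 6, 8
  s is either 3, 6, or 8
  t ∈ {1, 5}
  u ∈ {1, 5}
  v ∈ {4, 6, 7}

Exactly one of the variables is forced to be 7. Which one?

v

The 8 variables draw from only 8 values {1, 2, 3, 4, 5, 6, 7, 8}, so each is used; only r can be 2, hence r = 2.
The 7 still-open variables draw from only 7 values {1, 3, 4, 5, 6, 7, 8}, so each is used; only s can be 3, hence s = 3.
Among the 6 still-open variables, 8 fits only q (and all 6 values in {1, 4, 5, 6, 7, 8} must be used), so q = 8.
Among the 5 still-open variables, 7 fits only v (and all 5 values in {1, 4, 5, 6, 7} must be used), so v = 7.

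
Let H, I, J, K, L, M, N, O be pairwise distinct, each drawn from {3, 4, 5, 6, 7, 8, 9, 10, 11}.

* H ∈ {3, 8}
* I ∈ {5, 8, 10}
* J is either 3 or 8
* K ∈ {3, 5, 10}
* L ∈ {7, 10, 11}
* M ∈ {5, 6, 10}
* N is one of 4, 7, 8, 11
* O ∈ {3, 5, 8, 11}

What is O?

11

The 8 variables draw from only 8 values {3, 4, 5, 6, 7, 8, 10, 11}, so each is used; only N can be 4, hence N = 4.
The 7 still-open variables together cover exactly {3, 5, 6, 7, 8, 10, 11} — 7 values for 7 variables — and 6 appears only in M's list, so M = 6.
The 6 still-open variables draw from only 6 values {3, 5, 7, 8, 10, 11}, so each is used; only L can be 7, hence L = 7.
The 5 still-open variables draw from only 5 values {3, 5, 8, 10, 11}, so each is used; only O can be 11, hence O = 11.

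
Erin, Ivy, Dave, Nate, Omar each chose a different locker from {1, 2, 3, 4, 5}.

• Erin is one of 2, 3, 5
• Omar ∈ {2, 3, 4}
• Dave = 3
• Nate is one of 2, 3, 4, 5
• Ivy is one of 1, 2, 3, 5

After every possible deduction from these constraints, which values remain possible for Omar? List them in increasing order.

2, 4

Dave has just one choice, so Dave = 3. So Erin, Ivy, Nate, Omar can't be 3.
The 4 still-open variables draw from only 4 values {1, 2, 4, 5}, so each is used; only Ivy can be 1, hence Ivy = 1.
No further eliminations apply; Omar can still be any of 2, 4.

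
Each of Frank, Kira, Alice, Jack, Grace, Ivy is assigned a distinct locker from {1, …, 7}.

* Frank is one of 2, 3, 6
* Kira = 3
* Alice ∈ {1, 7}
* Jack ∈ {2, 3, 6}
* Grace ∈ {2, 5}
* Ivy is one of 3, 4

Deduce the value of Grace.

5

Kira has just one choice, so Kira = 3. Eliminate 3 elsewhere: Frank, Jack, Ivy.
That leaves Ivy = 4.
The 2 variables Frank and Jack are confined to {2, 6}, which locks those values in; drop them from Grace.
So Grace = 5.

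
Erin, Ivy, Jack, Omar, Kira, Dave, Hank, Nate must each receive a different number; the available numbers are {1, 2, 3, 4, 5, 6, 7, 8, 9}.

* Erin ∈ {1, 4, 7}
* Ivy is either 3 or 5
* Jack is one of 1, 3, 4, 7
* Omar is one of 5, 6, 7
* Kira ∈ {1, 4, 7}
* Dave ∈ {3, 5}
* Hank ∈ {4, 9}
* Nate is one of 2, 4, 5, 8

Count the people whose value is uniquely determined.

2

Ivy and Dave between them cover only {3, 5} — a naked pair. Remove those values from Jack, Omar, Nate.
The 3 variables Erin, Jack, Kira are confined to {1, 4, 7}, which locks those values in; drop them from Omar, Hank, Nate.
Omar must be 6 (only option left).
Hank's domain is down to {9}, so Hank = 9.
Determined: Omar=6, Hank=9. The other people each still have more than one consistent value. That makes 2.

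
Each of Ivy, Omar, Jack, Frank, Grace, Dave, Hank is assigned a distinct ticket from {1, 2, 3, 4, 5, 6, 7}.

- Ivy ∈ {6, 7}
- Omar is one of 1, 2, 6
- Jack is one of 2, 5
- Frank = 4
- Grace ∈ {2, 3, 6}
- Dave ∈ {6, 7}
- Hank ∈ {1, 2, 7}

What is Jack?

5

Frank has just one choice, so Frank = 4.
Among the 6 still-open variables, 3 fits only Grace (and all 6 values in {1, 2, 3, 5, 6, 7} must be used), so Grace = 3.
Among the 5 still-open variables, 5 fits only Jack (and all 5 values in {1, 2, 5, 6, 7} must be used), so Jack = 5.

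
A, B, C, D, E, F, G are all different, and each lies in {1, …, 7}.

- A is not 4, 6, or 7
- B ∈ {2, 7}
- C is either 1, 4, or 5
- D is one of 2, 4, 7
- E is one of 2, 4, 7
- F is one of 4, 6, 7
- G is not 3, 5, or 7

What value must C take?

The 7 variables together cover exactly {1, 2, 3, 4, 5, 6, 7} — 7 values for 7 variables — and 3 appears only in A's list, so A = 3.
Among the 6 still-open variables, 5 fits only C (and all 6 values in {1, 2, 4, 5, 6, 7} must be used), so C = 5.

5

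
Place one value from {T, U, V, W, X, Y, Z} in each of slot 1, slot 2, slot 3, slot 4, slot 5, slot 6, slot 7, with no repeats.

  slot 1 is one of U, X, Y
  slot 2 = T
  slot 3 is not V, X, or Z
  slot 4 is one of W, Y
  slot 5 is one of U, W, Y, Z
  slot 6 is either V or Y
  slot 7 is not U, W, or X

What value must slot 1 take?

slot 2's domain is down to {T}, so slot 2 = T. So slot 3, slot 7 can't be T.
Among the 6 still-open variables, X fits only slot 1 (and all 6 values in {U, V, W, X, Y, Z} must be used), so slot 1 = X.

X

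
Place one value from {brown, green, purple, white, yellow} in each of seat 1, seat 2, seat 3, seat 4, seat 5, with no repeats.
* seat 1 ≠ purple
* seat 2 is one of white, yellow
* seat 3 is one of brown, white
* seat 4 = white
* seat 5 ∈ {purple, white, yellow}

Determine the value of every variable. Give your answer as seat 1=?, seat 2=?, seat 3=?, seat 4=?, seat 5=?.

seat 1=green, seat 2=yellow, seat 3=brown, seat 4=white, seat 5=purple

seat 4 must be white (only option left). Remove white from seat 1, seat 2, seat 3, seat 5.
seat 2's domain is down to {yellow}, so seat 2 = yellow. Remove yellow from seat 1, seat 5.
That leaves seat 3 = brown. Eliminate brown elsewhere: seat 1.
seat 5 has just one choice, so seat 5 = purple.
seat 1 must be green (only option left).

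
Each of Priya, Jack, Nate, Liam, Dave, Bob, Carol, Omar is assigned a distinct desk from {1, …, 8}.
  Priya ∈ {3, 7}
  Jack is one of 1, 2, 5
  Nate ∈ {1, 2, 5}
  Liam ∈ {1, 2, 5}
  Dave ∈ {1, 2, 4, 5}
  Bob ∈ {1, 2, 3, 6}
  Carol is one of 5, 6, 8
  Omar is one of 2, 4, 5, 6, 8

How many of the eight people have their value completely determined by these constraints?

3

The 8 variables draw from only 8 values {1, 2, 3, 4, 5, 6, 7, 8}, so each is used; only Priya can be 7, hence Priya = 7.
Among the 7 still-open variables, 3 fits only Bob (and all 7 values in {1, 2, 3, 4, 5, 6, 8} must be used), so Bob = 3.
The 3 variables Jack, Nate, Liam are confined to {1, 2, 5}, which locks those values in; drop them from Dave, Carol, Omar.
That leaves Dave = 4. Eliminate 4 elsewhere: Omar.
Determined: Priya=7, Dave=4, Bob=3. The other people each still have more than one consistent value. That makes 3.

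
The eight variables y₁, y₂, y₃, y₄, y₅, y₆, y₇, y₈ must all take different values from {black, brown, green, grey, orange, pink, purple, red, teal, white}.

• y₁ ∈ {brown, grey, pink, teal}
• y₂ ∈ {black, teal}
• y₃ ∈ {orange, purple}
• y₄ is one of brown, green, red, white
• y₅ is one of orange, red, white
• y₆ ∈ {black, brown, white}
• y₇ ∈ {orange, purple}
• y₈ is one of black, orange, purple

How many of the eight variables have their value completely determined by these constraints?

2

The 2 variables y₃ and y₇ are confined to {orange, purple}, which locks those values in; drop them from y₅, y₈.
y₈'s domain is down to {black}, so y₈ = black. Remove black from y₂, y₆.
y₂ has just one choice, so y₂ = teal. So y₁ can't be teal.
Determined: y₂=teal, y₈=black. The other variables each still have more than one consistent value. That makes 2.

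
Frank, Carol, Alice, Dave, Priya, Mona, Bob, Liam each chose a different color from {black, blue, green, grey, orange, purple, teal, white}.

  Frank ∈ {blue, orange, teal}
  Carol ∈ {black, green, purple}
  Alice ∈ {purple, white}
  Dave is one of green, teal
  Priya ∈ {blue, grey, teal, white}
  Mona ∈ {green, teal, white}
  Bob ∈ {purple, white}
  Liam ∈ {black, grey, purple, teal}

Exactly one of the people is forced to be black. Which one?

Carol

Among the 8 variables, orange fits only Frank (and all 8 values in {black, blue, green, grey, orange, purple, teal, white} must be used), so Frank = orange.
The 7 still-open variables together cover exactly {black, blue, green, grey, purple, teal, white} — 7 values for 7 variables — and blue appears only in Priya's list, so Priya = blue.
The 6 still-open variables together cover exactly {black, green, grey, purple, teal, white} — 6 values for 6 variables — and grey appears only in Liam's list, so Liam = grey.
Among the 5 still-open variables, black fits only Carol (and all 5 values in {black, green, purple, teal, white} must be used), so Carol = black.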